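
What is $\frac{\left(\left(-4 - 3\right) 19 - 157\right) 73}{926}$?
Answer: $- \frac{10585}{463} \approx -22.862$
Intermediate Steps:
$\frac{\left(\left(-4 - 3\right) 19 - 157\right) 73}{926} = \left(\left(-4 - 3\right) 19 - 157\right) 73 \cdot \frac{1}{926} = \left(\left(-7\right) 19 - 157\right) 73 \cdot \frac{1}{926} = \left(-133 - 157\right) 73 \cdot \frac{1}{926} = \left(-290\right) 73 \cdot \frac{1}{926} = \left(-21170\right) \frac{1}{926} = - \frac{10585}{463}$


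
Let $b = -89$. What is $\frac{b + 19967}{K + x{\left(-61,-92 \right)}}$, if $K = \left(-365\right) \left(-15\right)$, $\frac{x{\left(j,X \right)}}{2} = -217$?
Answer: $\frac{19878}{5041} \approx 3.9433$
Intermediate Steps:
$x{\left(j,X \right)} = -434$ ($x{\left(j,X \right)} = 2 \left(-217\right) = -434$)
$K = 5475$
$\frac{b + 19967}{K + x{\left(-61,-92 \right)}} = \frac{-89 + 19967}{5475 - 434} = \frac{19878}{5041}$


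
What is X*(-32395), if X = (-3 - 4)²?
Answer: -1587355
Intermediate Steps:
X = 49 (X = (-7)² = 49)
X*(-32395) = 49*(-32395) = -1587355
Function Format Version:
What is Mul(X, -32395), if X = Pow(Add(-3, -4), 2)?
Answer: -1587355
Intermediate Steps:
X = 49 (X = Pow(-7, 2) = 49)
Mul(X, -32395) = Mul(49, -32395) = -1587355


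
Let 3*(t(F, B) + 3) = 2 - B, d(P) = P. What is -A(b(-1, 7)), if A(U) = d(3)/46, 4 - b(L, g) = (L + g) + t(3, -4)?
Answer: -3/46 ≈ -0.065217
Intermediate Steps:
t(F, B) = -7/3 - B/3 (t(F, B) = -3 + (2 - B)/3 = -3 + (⅔ - B/3) = -7/3 - B/3)
b(L, g) = 5 - L - g (b(L, g) = 4 - ((L + g) + (-7/3 - ⅓*(-4))) = 4 - ((L + g) + (-7/3 + 4/3)) = 4 - ((L + g) - 1) = 4 - (-1 + L + g) = 4 + (1 - L - g) = 5 - L - g)
A(U) = 3/46
-A(b(-1, 7)) = -1*3/46 = -3/46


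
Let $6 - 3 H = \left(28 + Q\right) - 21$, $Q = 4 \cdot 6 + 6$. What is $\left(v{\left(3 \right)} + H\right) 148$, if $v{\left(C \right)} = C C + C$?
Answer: $\frac{740}{3} \approx 246.67$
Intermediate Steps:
$Q = 30$ ($Q = 24 + 6 = 30$)
$v{\left(C \right)} = C + C^{2}$ ($v{\left(C \right)} = C^{2} + C = C + C^{2}$)
$H = - \frac{31}{3}$ ($H = 2 - \frac{\left(28 + 30\right) - 21}{3} = 2 - \frac{58 - 21}{3} = 2 - \frac{37}{3} = - \frac{31}{3} \approx -10.333$)
$\left(v{\left(3 \right)} + H\right) 148 = \left(3 \left(1 + 3\right) - \frac{31}{3}\right) 148 = \left(3 \cdot 4 - \frac{31}{3}\right) 148 = \left(12 - \frac{31}{3}\right) 148 = \frac{5}{3} \cdot 148 = \frac{740}{3}$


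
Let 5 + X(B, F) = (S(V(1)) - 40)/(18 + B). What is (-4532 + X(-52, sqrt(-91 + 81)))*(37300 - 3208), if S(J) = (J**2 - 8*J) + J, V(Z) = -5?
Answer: -2629822788/17 ≈ -1.5470e+8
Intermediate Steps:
S(J) = J**2 - 7*J
X(B, F) = -5 + 20/(18 + B) (X(B, F) = -5 + (-5*(-7 - 5) - 40)/(18 + B) = -5 + (-5*(-12) - 40)/(18 + B) = -5 + (60 - 40)/(18 + B) = -5 + 20/(18 + B))
(-4532 + X(-52, sqrt(-91 + 81)))*(37300 - 3208) = (-4532 + 5*(-14 - 1*(-52))/(18 - 52))*(37300 - 3208) = (-4532 + 5*(-14 + 52)/(-34))*34092 = (-4532 + 5*(-1/34)*38)*34092 = (-4532 - 95/17)*34092 = -77139/17*34092 = -2629822788/17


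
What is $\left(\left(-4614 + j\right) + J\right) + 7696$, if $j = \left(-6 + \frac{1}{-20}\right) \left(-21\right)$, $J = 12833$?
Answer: $\frac{320841}{20} \approx 16042.0$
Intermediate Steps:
$j = \frac{2541}{20}$ ($j = \left(-6 - \frac{1}{20}\right) \left(-21\right) = \left(- \frac{121}{20}\right) \left(-21\right) = \frac{2541}{20} \approx 127.05$)
$\left(\left(-4614 + j\right) + J\right) + 7696 = \left(\left(-4614 + \frac{2541}{20}\right) + 12833\right) + 7696 = \left(- \frac{89739}{20} + 12833\right) + 7696 = \frac{166921}{20} + 7696 = \frac{320841}{20}$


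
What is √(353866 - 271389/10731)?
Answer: √92395239987/511 ≈ 594.84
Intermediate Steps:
√(353866 - 271389/10731) = √(353866 - 271389*1/10731) = √(353866 - 90463/3577) = √(1265688219/3577) = √92395239987/511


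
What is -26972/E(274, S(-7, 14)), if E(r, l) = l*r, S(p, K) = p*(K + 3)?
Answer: 13486/16303 ≈ 0.82721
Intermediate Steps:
S(p, K) = p*(3 + K)
-26972/E(274, S(-7, 14)) = -26972*(-1/(1918*(3 + 14))) = -26972/(-7*17*274) = -26972/((-119*274)) = -26972/(-32606) = -26972*(-1/32606) = 13486/16303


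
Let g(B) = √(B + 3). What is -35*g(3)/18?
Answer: -35*√6/18 ≈ -4.7629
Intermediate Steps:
g(B) = √(3 + B)
-35*g(3)/18 = -35*√(3 + 3)/18 = -35*√6*(1/18) = -35*√6/18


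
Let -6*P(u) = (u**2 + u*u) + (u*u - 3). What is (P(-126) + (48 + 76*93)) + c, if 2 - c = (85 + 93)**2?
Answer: -65007/2 ≈ -32504.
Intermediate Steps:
c = -31682 (c = 2 - (85 + 93)**2 = 2 - 1*178**2 = 2 - 1*31684 = 2 - 31684 = -31682)
P(u) = 1/2 - u**2/2 (P(u) = -((u**2 + u*u) + (u*u - 3))/6 = -((u**2 + u**2) + (u**2 - 3))/6 = -(2*u**2 + (-3 + u**2))/6 = -(-3 + 3*u**2)/6 = 1/2 - u**2/2)
(P(-126) + (48 + 76*93)) + c = ((1/2 - 1/2*(-126)**2) + (48 + 76*93)) - 31682 = ((1/2 - 1/2*15876) + (48 + 7068)) - 31682 = ((1/2 - 7938) + 7116) - 31682 = (-15875/2 + 7116) - 31682 = -1643/2 - 31682 = -65007/2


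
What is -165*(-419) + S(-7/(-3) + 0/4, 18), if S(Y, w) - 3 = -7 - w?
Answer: 69113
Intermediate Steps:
S(Y, w) = -4 - w (S(Y, w) = 3 + (-7 - w) = -4 - w)
-165*(-419) + S(-7/(-3) + 0/4, 18) = -165*(-419) + (-4 - 1*18) = 69135 + (-4 - 18) = 69135 - 22 = 69113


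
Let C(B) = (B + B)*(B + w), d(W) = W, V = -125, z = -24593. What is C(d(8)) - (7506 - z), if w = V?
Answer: -33971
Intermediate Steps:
w = -125
C(B) = 2*B*(-125 + B) (C(B) = (B + B)*(B - 125) = (2*B)*(-125 + B) = 2*B*(-125 + B))
C(d(8)) - (7506 - z) = 2*8*(-125 + 8) - (7506 - 1*(-24593)) = 2*8*(-117) - (7506 + 24593) = -1872 - 1*32099 = -1872 - 32099 = -33971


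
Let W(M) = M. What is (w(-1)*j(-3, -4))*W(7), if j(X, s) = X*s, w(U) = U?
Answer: -84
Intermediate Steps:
(w(-1)*j(-3, -4))*W(7) = -(-3)*(-4)*7 = -1*12*7 = -12*7 = -84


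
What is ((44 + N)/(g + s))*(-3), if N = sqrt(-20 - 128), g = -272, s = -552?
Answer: 33/206 + 3*I*sqrt(37)/412 ≈ 0.16019 + 0.044292*I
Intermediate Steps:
N = 2*I*sqrt(37) (N = sqrt(-148) = 2*I*sqrt(37) ≈ 12.166*I)
((44 + N)/(g + s))*(-3) = ((44 + 2*I*sqrt(37))/(-272 - 552))*(-3) = ((44 + 2*I*sqrt(37))/(-824))*(-3) = ((44 + 2*I*sqrt(37))*(-1/824))*(-3) = (-11/206 - I*sqrt(37)/412)*(-3) = 33/206 + 3*I*sqrt(37)/412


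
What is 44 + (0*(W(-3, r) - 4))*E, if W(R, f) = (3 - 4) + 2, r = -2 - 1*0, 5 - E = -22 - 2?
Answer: 44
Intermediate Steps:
E = 29 (E = 5 - (-22 - 2) = 5 - 1*(-24) = 5 + 24 = 29)
r = -2 (r = -2 + 0 = -2)
W(R, f) = 1 (W(R, f) = -1 + 2 = 1)
44 + (0*(W(-3, r) - 4))*E = 44 + (0*(1 - 4))*29 = 44 + (0*(-3))*29 = 44 + 0*29 = 44 + 0 = 44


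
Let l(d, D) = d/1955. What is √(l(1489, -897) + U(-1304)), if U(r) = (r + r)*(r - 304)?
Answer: √16028291560595/1955 ≈ 2047.8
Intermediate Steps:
l(d, D) = d/1955 (l(d, D) = d*(1/1955) = d/1955)
U(r) = 2*r*(-304 + r) (U(r) = (2*r)*(-304 + r) = 2*r*(-304 + r))
√(l(1489, -897) + U(-1304)) = √((1/1955)*1489 + 2*(-1304)*(-304 - 1304)) = √(1489/1955 + 2*(-1304)*(-1608)) = √(1489/1955 + 4193664) = √(8198614609/1955) = √16028291560595/1955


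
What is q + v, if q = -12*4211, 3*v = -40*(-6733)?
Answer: 117724/3 ≈ 39241.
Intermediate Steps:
v = 269320/3 (v = (-40*(-6733))/3 = (1/3)*269320 = 269320/3 ≈ 89773.)
q = -50532
q + v = -50532 + 269320/3 = 117724/3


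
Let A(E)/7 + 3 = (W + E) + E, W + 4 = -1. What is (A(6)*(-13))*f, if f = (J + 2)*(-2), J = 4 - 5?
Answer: 728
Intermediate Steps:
W = -5 (W = -4 - 1 = -5)
A(E) = -56 + 14*E (A(E) = -21 + 7*((-5 + E) + E) = -21 + 7*(-5 + 2*E) = -21 + (-35 + 14*E) = -56 + 14*E)
J = -1
f = -2 (f = (-1 + 2)*(-2) = 1*(-2) = -2)
(A(6)*(-13))*f = ((-56 + 14*6)*(-13))*(-2) = ((-56 + 84)*(-13))*(-2) = (28*(-13))*(-2) = -364*(-2) = 728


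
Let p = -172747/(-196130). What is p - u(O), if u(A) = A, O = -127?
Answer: 25081257/196130 ≈ 127.88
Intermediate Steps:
p = 172747/196130 (p = -172747*(-1/196130) = 172747/196130 ≈ 0.88078)
p - u(O) = 172747/196130 - 1*(-127) = 172747/196130 + 127 = 25081257/196130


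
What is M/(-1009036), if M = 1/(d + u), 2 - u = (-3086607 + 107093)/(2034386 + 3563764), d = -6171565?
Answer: 2799075/17430760098381932848 ≈ 1.6058e-13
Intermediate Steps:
u = 7087907/2799075 (u = 2 - (-3086607 + 107093)/(2034386 + 3563764) = 2 - (-2979514)/5598150 = 2 - 1*(-1489757/2799075) = 2 + 1489757/2799075 = 7087907/2799075 ≈ 2.5322)
M = -2799075/17274666214468 (M = 1/(-6171565 + 7087907/2799075) = 1/(-17274666214468/2799075) = -2799075/17274666214468 ≈ -1.6203e-7)
M/(-1009036) = -2799075/17274666214468/(-1009036) = -2799075/17274666214468*(-1/1009036) = 2799075/17430760098381932848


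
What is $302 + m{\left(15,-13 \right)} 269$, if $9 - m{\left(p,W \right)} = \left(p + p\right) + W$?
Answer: $-1850$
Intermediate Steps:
$m{\left(p,W \right)} = 9 - W - 2 p$ ($m{\left(p,W \right)} = 9 - \left(\left(p + p\right) + W\right) = 9 - \left(2 p + W\right) = 9 - \left(W + 2 p\right) = 9 - W - 2 p$)
$302 + m{\left(15,-13 \right)} 269 = 302 + \left(9 - -13 - 30\right) 269 = 302 + \left(9 + 13 - 30\right) 269 = 302 - 2152 = -1850$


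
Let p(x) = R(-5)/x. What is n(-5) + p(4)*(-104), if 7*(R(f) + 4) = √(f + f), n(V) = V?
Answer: 99 - 26*I*√10/7 ≈ 99.0 - 11.746*I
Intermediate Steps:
R(f) = -4 + √2*√f/7 (R(f) = -4 + √(f + f)/7 = -4 + √(2*f)/7 = -4 + (√2*√f)/7 = -4 + √2*√f/7)
p(x) = (-4 + I*√10/7)/x (p(x) = (-4 + √2*√(-5)/7)/x = (-4 + √2*(I*√5)/7)/x = (-4 + I*√10/7)/x)
n(-5) + p(4)*(-104) = -5 + ((⅐)*(-28 + I*√10)/4)*(-104) = -5 + ((⅐)*(¼)*(-28 + I*√10))*(-104) = -5 + (-1 + I*√10/28)*(-104) = -5 + (104 - 26*I*√10/7) = 99 - 26*I*√10/7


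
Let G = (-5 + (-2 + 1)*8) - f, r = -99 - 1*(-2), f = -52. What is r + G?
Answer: -58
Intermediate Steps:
r = -97 (r = -99 + 2 = -97)
G = 39 (G = (-5 + (-2 + 1)*8) - 1*(-52) = (-5 - 1*8) + 52 = (-5 - 8) + 52 = -13 + 52 = 39)
r + G = -97 + 39 = -58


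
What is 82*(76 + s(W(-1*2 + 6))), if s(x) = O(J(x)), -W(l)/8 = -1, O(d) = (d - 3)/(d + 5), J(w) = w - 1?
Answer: 18778/3 ≈ 6259.3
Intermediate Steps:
J(w) = -1 + w
O(d) = (-3 + d)/(5 + d)
W(l) = 8 (W(l) = -8*(-1) = 8)
s(x) = (-4 + x)/(4 + x) (s(x) = (-3 + (-1 + x))/(5 + (-1 + x)) = (-4 + x)/(4 + x))
82*(76 + s(W(-1*2 + 6))) = 82*(76 + (-4 + 8)/(4 + 8)) = 82*(76 + 4/12) = 82*(76 + (1/12)*4) = 82*(76 + 1/3) = 82*(229/3) = 18778/3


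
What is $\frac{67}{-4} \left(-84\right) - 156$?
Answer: $1251$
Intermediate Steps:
$\frac{67}{-4} \left(-84\right) - 156 = 67 \left(- \frac{1}{4}\right) \left(-84\right) - 156 = \left(- \frac{67}{4}\right) \left(-84\right) - 156 = 1407 - 156 = 1251$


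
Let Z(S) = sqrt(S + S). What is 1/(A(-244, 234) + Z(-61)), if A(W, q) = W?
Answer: -2/489 - I*sqrt(122)/59658 ≈ -0.00409 - 0.00018514*I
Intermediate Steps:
Z(S) = sqrt(2)*sqrt(S) (Z(S) = sqrt(2*S) = sqrt(2)*sqrt(S))
1/(A(-244, 234) + Z(-61)) = 1/(-244 + sqrt(2)*sqrt(-61)) = 1/(-244 + sqrt(2)*(I*sqrt(61))) = 1/(-244 + I*sqrt(122))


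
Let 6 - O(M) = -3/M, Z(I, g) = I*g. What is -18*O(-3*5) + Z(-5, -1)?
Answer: -497/5 ≈ -99.400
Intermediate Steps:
O(M) = 6 + 3/M (O(M) = 6 - (-3)/M = 6 + 3/M)
-18*O(-3*5) + Z(-5, -1) = -18*(6 + 3/((-3*5))) - 5*(-1) = -18*(6 + 3/(-15)) + 5 = -18*(6 + 3*(-1/15)) + 5 = -18*(6 - ⅕) + 5 = -18*29/5 + 5 = -522/5 + 5 = -497/5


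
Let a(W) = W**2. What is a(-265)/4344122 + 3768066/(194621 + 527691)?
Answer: 4104915692063/784452862516 ≈ 5.2328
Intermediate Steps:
a(-265)/4344122 + 3768066/(194621 + 527691) = (-265)**2/4344122 + 3768066/(194621 + 527691) = 70225*(1/4344122) + 3768066/722312 = 70225/4344122 + 3768066*(1/722312) = 70225/4344122 + 1884033/361156 = 4104915692063/784452862516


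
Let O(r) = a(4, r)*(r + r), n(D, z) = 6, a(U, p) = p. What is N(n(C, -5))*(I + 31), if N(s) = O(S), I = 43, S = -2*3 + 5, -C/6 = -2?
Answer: 148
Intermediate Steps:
C = 12 (C = -6*(-2) = 12)
S = -1 (S = -6 + 5 = -1)
O(r) = 2*r² (O(r) = r*(r + r) = r*(2*r) = 2*r²)
N(s) = 2 (N(s) = 2*(-1)² = 2*1 = 2)
N(n(C, -5))*(I + 31) = 2*(43 + 31) = 2*74 = 148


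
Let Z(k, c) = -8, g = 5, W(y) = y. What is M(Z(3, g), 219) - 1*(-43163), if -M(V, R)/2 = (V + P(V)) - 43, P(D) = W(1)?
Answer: 43263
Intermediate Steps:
P(D) = 1
M(V, R) = 84 - 2*V (M(V, R) = -2*((V + 1) - 43) = -2*((1 + V) - 43) = -2*(-42 + V) = 84 - 2*V)
M(Z(3, g), 219) - 1*(-43163) = (84 - 2*(-8)) - 1*(-43163) = (84 + 16) + 43163 = 100 + 43163 = 43263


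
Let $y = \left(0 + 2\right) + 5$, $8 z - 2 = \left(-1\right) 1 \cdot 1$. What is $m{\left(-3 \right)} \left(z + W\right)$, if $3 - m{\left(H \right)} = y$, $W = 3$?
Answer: $- \frac{25}{2} \approx -12.5$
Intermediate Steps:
$z = \frac{1}{8}$ ($z = \frac{1}{4} + \frac{\left(-1\right) 1 \cdot 1}{8} = \frac{1}{4} + \frac{\left(-1\right) 1}{8} = \frac{1}{4} + \frac{1}{8} \left(-1\right) = \frac{1}{4} - \frac{1}{8} = \frac{1}{8} \approx 0.125$)
$y = 7$ ($y = 2 + 5 = 7$)
$m{\left(H \right)} = -4$ ($m{\left(H \right)} = 3 - 7 = -4$)
$m{\left(-3 \right)} \left(z + W\right) = - 4 \left(\frac{1}{8} + 3\right) = \left(-4\right) \frac{25}{8} = - \frac{25}{2}$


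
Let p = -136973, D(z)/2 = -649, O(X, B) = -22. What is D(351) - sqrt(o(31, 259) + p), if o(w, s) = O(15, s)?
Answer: -1298 - I*sqrt(136995) ≈ -1298.0 - 370.13*I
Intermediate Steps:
D(z) = -1298 (D(z) = 2*(-649) = -1298)
o(w, s) = -22
D(351) - sqrt(o(31, 259) + p) = -1298 - sqrt(-22 - 136973) = -1298 - sqrt(-136995) = -1298 - I*sqrt(136995)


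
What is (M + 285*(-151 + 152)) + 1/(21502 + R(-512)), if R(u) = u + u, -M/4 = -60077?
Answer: 4926863455/20478 ≈ 2.4059e+5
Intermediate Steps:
M = 240308 (M = -4*(-60077) = 240308)
R(u) = 2*u
(M + 285*(-151 + 152)) + 1/(21502 + R(-512)) = (240308 + 285*(-151 + 152)) + 1/(21502 + 2*(-512)) = (240308 + 285*1) + 1/(21502 - 1024) = (240308 + 285) + 1/20478 = 240593 + 1/20478 = 4926863455/20478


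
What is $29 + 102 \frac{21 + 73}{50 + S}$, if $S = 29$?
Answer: $\frac{11879}{79} \approx 150.37$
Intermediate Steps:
$29 + 102 \frac{21 + 73}{50 + S} = 29 + 102 \frac{21 + 73}{50 + 29} = 29 + 102 \cdot \frac{94}{79} = 29 + \frac{9588}{79} = \frac{11879}{79}$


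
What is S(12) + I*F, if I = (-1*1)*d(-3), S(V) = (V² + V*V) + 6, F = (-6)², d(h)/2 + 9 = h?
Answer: 1158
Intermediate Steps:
d(h) = -18 + 2*h
F = 36
S(V) = 6 + 2*V² (S(V) = (V² + V²) + 6 = 2*V² + 6 = 6 + 2*V²)
I = 24 (I = (-1*1)*(-18 + 2*(-3)) = -(-18 - 6) = -1*(-24) = 24)
S(12) + I*F = (6 + 2*12²) + 24*36 = (6 + 2*144) + 864 = (6 + 288) + 864 = 294 + 864 = 1158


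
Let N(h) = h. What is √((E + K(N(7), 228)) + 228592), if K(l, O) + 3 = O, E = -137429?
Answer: 2*√22847 ≈ 302.30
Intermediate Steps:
K(l, O) = -3 + O
√((E + K(N(7), 228)) + 228592) = √((-137429 + (-3 + 228)) + 228592) = √((-137429 + 225) + 228592) = √(-137204 + 228592) = √91388 = 2*√22847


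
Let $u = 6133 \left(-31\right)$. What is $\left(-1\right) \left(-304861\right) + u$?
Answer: $114738$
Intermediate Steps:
$u = -190123$
$\left(-1\right) \left(-304861\right) + u = \left(-1\right) \left(-304861\right) - 190123 = 304861 - 190123 = 114738$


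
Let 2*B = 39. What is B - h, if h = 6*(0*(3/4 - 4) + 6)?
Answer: -33/2 ≈ -16.500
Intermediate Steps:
B = 39/2 (B = (½)*39 = 39/2 ≈ 19.500)
h = 36 (h = 6*(0*(3*(¼) - 4) + 6) = 6*(0*(¾ - 4) + 6) = 6*(0*(-13/4) + 6) = 6*(0 + 6) = 6*6 = 36)
B - h = 39/2 - 1*36 = 39/2 - 36 = -33/2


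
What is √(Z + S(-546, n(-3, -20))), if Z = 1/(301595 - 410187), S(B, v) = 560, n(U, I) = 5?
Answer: √412727779453/27148 ≈ 23.664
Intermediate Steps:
Z = -1/108592 (Z = 1/(-108592) = -1/108592 ≈ -9.2088e-6)
√(Z + S(-546, n(-3, -20))) = √(-1/108592 + 560) = √(60811519/108592) = √412727779453/27148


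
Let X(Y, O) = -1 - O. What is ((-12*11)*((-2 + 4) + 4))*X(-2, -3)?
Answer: -1584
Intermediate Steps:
((-12*11)*((-2 + 4) + 4))*X(-2, -3) = ((-12*11)*((-2 + 4) + 4))*(-1 - 1*(-3)) = (-132*(2 + 4))*(-1 + 3) = -132*6*2 = -792*2 = -1584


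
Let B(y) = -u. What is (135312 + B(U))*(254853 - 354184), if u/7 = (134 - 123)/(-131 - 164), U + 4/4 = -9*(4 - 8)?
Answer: -3965007148727/295 ≈ -1.3441e+10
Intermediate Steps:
U = 35 (U = -1 - 9*(4 - 8) = -1 - 9*(-4) = -1 + 36 = 35)
u = -77/295 (u = 7*((134 - 123)/(-131 - 164)) = 7*(11/(-295)) = 7*(11*(-1/295)) = 7*(-11/295) = -77/295 ≈ -0.26102)
B(y) = 77/295 (B(y) = -1*(-77/295) = 77/295)
(135312 + B(U))*(254853 - 354184) = (135312 + 77/295)*(254853 - 354184) = (39917117/295)*(-99331) = -3965007148727/295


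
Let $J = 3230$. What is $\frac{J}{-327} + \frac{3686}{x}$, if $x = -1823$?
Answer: $- \frac{7093612}{596121} \approx -11.9$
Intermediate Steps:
$\frac{J}{-327} + \frac{3686}{x} = \frac{3230}{-327} + \frac{3686}{-1823} = 3230 \left(- \frac{1}{327}\right) + 3686 \left(- \frac{1}{1823}\right) = - \frac{3230}{327} - \frac{3686}{1823} = - \frac{7093612}{596121}$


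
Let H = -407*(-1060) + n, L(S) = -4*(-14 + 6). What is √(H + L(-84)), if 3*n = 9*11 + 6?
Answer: 9*√5327 ≈ 656.88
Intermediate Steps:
n = 35 (n = (9*11 + 6)/3 = (99 + 6)/3 = (⅓)*105 = 35)
L(S) = 32 (L(S) = -4*(-8) = 32)
H = 431455 (H = -407*(-1060) + 35 = 431420 + 35 = 431455)
√(H + L(-84)) = √(431455 + 32) = √431487 = 9*√5327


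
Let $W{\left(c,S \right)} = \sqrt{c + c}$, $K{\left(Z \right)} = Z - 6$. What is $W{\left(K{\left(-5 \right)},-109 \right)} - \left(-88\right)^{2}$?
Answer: $-7744 + i \sqrt{22} \approx -7744.0 + 4.6904 i$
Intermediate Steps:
$K{\left(Z \right)} = -6 + Z$ ($K{\left(Z \right)} = Z - 6 = -6 + Z$)
$W{\left(c,S \right)} = \sqrt{2} \sqrt{c}$ ($W{\left(c,S \right)} = \sqrt{2 c} = \sqrt{2} \sqrt{c}$)
$W{\left(K{\left(-5 \right)},-109 \right)} - \left(-88\right)^{2} = \sqrt{2} \sqrt{-6 - 5} - \left(-88\right)^{2} = \sqrt{2} \sqrt{-11} - 7744 = \sqrt{2} i \sqrt{11} - 7744 = i \sqrt{22} - 7744 = -7744 + i \sqrt{22}$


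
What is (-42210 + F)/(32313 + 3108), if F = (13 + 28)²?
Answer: -40529/35421 ≈ -1.1442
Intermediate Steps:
F = 1681 (F = 41² = 1681)
(-42210 + F)/(32313 + 3108) = (-42210 + 1681)/(32313 + 3108) = -40529/35421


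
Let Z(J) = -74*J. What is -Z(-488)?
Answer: -36112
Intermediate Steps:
-Z(-488) = -(-74)*(-488) = -1*36112 = -36112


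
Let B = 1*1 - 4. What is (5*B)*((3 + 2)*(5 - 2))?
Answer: -225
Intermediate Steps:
B = -3 (B = 1 - 4 = -3)
(5*B)*((3 + 2)*(5 - 2)) = (5*(-3))*((3 + 2)*(5 - 2)) = -75*3 = -15*15 = -225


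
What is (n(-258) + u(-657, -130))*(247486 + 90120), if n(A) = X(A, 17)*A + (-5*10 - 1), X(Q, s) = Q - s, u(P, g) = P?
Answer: 23714120652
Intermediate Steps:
n(A) = -51 + A*(-17 + A) (n(A) = (A - 1*17)*A + (-5*10 - 1) = (A - 17)*A + (-50 - 1) = (-17 + A)*A - 51 = A*(-17 + A) - 51 = -51 + A*(-17 + A))
(n(-258) + u(-657, -130))*(247486 + 90120) = ((-51 - 258*(-17 - 258)) - 657)*(247486 + 90120) = ((-51 - 258*(-275)) - 657)*337606 = ((-51 + 70950) - 657)*337606 = (70899 - 657)*337606 = 70242*337606 = 23714120652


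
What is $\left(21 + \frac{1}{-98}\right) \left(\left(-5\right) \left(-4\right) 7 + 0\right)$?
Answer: $\frac{20570}{7} \approx 2938.6$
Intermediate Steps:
$\left(21 + \frac{1}{-98}\right) \left(\left(-5\right) \left(-4\right) 7 + 0\right) = \left(21 - \frac{1}{98}\right) \left(20 \cdot 7 + 0\right) = \frac{2057 \left(140 + 0\right)}{98} = \frac{2057}{98} \cdot 140 = \frac{20570}{7}$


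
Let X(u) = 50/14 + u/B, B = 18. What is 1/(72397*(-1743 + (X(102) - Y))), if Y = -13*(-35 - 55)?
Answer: -21/4414696663 ≈ -4.7568e-9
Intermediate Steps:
X(u) = 25/7 + u/18 (X(u) = 50/14 + u/18 = 50*(1/14) + u*(1/18) = 25/7 + u/18)
Y = 1170 (Y = -13*(-90) = 1170)
1/(72397*(-1743 + (X(102) - Y))) = 1/(72397*(-1743 + ((25/7 + (1/18)*102) - 1*1170))) = 1/(72397*(-1743 + ((25/7 + 17/3) - 1170))) = 1/(72397*(-1743 + (194/21 - 1170))) = 1/(72397*(-1743 - 24376/21)) = 1/(72397*(-60979/21)) = (1/72397)*(-21/60979) = -21/4414696663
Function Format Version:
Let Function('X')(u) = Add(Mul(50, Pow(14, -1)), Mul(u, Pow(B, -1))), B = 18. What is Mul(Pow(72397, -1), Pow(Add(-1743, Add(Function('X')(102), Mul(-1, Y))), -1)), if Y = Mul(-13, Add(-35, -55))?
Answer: Rational(-21, 4414696663) ≈ -4.7568e-9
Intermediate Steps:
Function('X')(u) = Add(Rational(25, 7), Mul(Rational(1, 18), u)) (Function('X')(u) = Add(Mul(50, Pow(14, -1)), Mul(u, Pow(18, -1))) = Add(Mul(50, Rational(1, 14)), Mul(u, Rational(1, 18))) = Add(Rational(25, 7), Mul(Rational(1, 18), u)))
Y = 1170 (Y = Mul(-13, -90) = 1170)
Mul(Pow(72397, -1), Pow(Add(-1743, Add(Function('X')(102), Mul(-1, Y))), -1)) = Mul(Pow(72397, -1), Pow(Add(-1743, Add(Add(Rational(25, 7), Mul(Rational(1, 18), 102)), Mul(-1, 1170))), -1)) = Mul(Rational(1, 72397), Pow(Add(-1743, Add(Add(Rational(25, 7), Rational(17, 3)), -1170)), -1)) = Mul(Rational(1, 72397), Pow(Add(-1743, Add(Rational(194, 21), -1170)), -1)) = Mul(Rational(1, 72397), Pow(Add(-1743, Rational(-24376, 21)), -1)) = Mul(Rational(1, 72397), Pow(Rational(-60979, 21), -1)) = Mul(Rational(1, 72397), Rational(-21, 60979)) = Rational(-21, 4414696663)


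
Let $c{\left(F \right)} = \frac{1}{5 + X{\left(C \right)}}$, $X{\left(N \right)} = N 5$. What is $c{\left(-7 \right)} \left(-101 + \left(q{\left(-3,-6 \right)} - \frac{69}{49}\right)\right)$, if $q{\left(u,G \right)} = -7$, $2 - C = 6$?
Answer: $\frac{1787}{245} \approx 7.2939$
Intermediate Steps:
$C = -4$ ($C = 2 - 6 = -4$)
$X{\left(N \right)} = 5 N$
$c{\left(F \right)} = - \frac{1}{15}$ ($c{\left(F \right)} = \frac{1}{5 + 5 \left(-4\right)} = \frac{1}{5 - 20} = \frac{1}{-15} = - \frac{1}{15}$)
$c{\left(-7 \right)} \left(-101 + \left(q{\left(-3,-6 \right)} - \frac{69}{49}\right)\right) = - \frac{-101 - \left(7 + \frac{69}{49}\right)}{15} = - \frac{-101 - \left(7 + 69 \cdot \frac{1}{49}\right)}{15} = - \frac{-101 - \frac{412}{49}}{15} = \left(- \frac{1}{15}\right) \left(- \frac{5361}{49}\right) = \frac{1787}{245}$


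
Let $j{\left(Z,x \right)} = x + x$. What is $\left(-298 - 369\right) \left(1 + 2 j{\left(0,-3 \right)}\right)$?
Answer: $7337$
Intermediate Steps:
$j{\left(Z,x \right)} = 2 x$
$\left(-298 - 369\right) \left(1 + 2 j{\left(0,-3 \right)}\right) = \left(-298 - 369\right) \left(1 + 2 \cdot 2 \left(-3\right)\right) = - 667 \left(1 + 2 \left(-6\right)\right) = - 667 \left(1 - 12\right) = \left(-667\right) \left(-11\right) = 7337$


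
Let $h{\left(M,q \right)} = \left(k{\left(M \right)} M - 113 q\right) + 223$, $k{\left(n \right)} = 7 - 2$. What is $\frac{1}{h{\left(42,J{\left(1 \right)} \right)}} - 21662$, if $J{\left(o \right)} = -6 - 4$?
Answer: $- \frac{33857705}{1563} \approx -21662.0$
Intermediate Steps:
$J{\left(o \right)} = -10$
$k{\left(n \right)} = 5$ ($k{\left(n \right)} = 7 - 2 = 5$)
$h{\left(M,q \right)} = 223 - 113 q + 5 M$ ($h{\left(M,q \right)} = \left(5 M - 113 q\right) + 223 = \left(- 113 q + 5 M\right) + 223 = 223 - 113 q + 5 M$)
$\frac{1}{h{\left(42,J{\left(1 \right)} \right)}} - 21662 = \frac{1}{223 - -1130 + 5 \cdot 42} - 21662 = \frac{1}{223 + 1130 + 210} - 21662 = \frac{1}{1563} - 21662 = - \frac{33857705}{1563}$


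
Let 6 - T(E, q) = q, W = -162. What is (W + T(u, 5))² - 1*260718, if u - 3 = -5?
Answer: -234797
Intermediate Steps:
u = -2 (u = 3 - 5 = -2)
T(E, q) = 6 - q
(W + T(u, 5))² - 1*260718 = (-162 + (6 - 1*5))² - 1*260718 = (-162 + (6 - 5))² - 260718 = (-162 + 1)² - 260718 = (-161)² - 260718 = 25921 - 260718 = -234797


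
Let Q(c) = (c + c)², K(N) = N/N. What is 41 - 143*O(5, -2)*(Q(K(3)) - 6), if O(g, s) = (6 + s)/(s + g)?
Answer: 1267/3 ≈ 422.33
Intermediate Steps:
K(N) = 1
O(g, s) = (6 + s)/(g + s)
Q(c) = 4*c² (Q(c) = (2*c)² = 4*c²)
41 - 143*O(5, -2)*(Q(K(3)) - 6) = 41 - 143*(6 - 2)/(5 - 2)*(4*1² - 6) = 41 - 143*4/3*(4*1 - 6) = 41 - 143*(⅓)*4*(4 - 6) = 41 - 572*(-2)/3 = 41 - 143*(-8/3) = 41 + 1144/3 = 1267/3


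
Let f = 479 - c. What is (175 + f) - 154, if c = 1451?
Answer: -951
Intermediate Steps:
f = -972 (f = 479 - 1*1451 = 479 - 1451 = -972)
(175 + f) - 154 = (175 - 972) - 154 = -797 - 154 = -951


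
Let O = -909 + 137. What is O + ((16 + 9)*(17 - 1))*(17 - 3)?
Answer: 4828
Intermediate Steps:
O = -772
O + ((16 + 9)*(17 - 1))*(17 - 3) = -772 + ((16 + 9)*(17 - 1))*(17 - 3) = -772 + (25*16)*14 = -772 + 400*14 = -772 + 5600 = 4828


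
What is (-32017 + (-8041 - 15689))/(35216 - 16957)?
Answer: -55747/18259 ≈ -3.0531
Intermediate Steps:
(-32017 + (-8041 - 15689))/(35216 - 16957) = (-32017 - 23730)/18259 = -55747*1/18259 = -55747/18259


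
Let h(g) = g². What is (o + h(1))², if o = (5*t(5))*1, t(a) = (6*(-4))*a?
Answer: 358801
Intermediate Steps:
t(a) = -24*a
o = -600 (o = (5*(-24*5))*1 = (5*(-120))*1 = -600*1 = -600)
(o + h(1))² = (-600 + 1²)² = (-600 + 1)² = (-599)² = 358801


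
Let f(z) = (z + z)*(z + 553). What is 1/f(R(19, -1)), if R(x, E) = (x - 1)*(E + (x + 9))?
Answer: 1/1009908 ≈ 9.9019e-7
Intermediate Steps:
R(x, E) = (-1 + x)*(9 + E + x) (R(x, E) = (-1 + x)*(E + (9 + x)) = (-1 + x)*(9 + E + x))
f(z) = 2*z*(553 + z) (f(z) = (2*z)*(553 + z) = 2*z*(553 + z))
1/f(R(19, -1)) = 1/(2*(-9 + 19**2 - 1*(-1) + 8*19 - 1*19)*(553 + (-9 + 19**2 - 1*(-1) + 8*19 - 1*19))) = 1/(2*(-9 + 361 + 1 + 152 - 19)*(553 + (-9 + 361 + 1 + 152 - 19))) = 1/(2*486*(553 + 486)) = 1/(2*486*1039) = 1/1009908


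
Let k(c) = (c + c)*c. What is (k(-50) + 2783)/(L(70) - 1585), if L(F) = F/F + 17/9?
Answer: -70047/14239 ≈ -4.9194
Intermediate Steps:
L(F) = 26/9 (L(F) = 1 + 17*(1/9) = 1 + 17/9 = 26/9)
k(c) = 2*c**2 (k(c) = (2*c)*c = 2*c**2)
(k(-50) + 2783)/(L(70) - 1585) = (2*(-50)**2 + 2783)/(26/9 - 1585) = (2*2500 + 2783)/(-14239/9) = (5000 + 2783)*(-9/14239) = 7783*(-9/14239) = -70047/14239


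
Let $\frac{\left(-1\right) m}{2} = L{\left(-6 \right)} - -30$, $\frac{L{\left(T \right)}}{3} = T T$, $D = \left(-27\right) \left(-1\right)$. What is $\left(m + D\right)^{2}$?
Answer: $62001$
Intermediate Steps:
$D = 27$
$L{\left(T \right)} = 3 T^{2}$ ($L{\left(T \right)} = 3 T T = 3 T^{2}$)
$m = -276$ ($m = - 2 \left(3 \left(-6\right)^{2} - -30\right) = - 2 \left(3 \cdot 36 + 30\right) = - 2 \left(108 + 30\right) = \left(-2\right) 138 = -276$)
$\left(m + D\right)^{2} = \left(-276 + 27\right)^{2} = \left(-249\right)^{2} = 62001$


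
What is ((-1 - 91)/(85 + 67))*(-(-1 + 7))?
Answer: 69/19 ≈ 3.6316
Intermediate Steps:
((-1 - 91)/(85 + 67))*(-(-1 + 7)) = (-92/152)*(-1*6) = -92*1/152*(-6) = -23/38*(-6) = 69/19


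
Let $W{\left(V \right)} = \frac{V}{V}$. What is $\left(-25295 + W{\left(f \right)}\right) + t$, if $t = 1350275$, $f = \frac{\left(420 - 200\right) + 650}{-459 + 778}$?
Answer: $1324981$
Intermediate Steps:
$f = \frac{30}{11}$ ($f = \frac{\left(420 - 200\right) + 650}{319} = \left(220 + 650\right) \frac{1}{319} = 870 \cdot \frac{1}{319} = \frac{30}{11} \approx 2.7273$)
$W{\left(V \right)} = 1$
$\left(-25295 + W{\left(f \right)}\right) + t = \left(-25295 + 1\right) + 1350275 = -25294 + 1350275 = 1324981$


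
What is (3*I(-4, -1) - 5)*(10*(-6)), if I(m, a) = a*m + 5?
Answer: -1320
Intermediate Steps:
I(m, a) = 5 + a*m
(3*I(-4, -1) - 5)*(10*(-6)) = (3*(5 - 1*(-4)) - 5)*(10*(-6)) = (3*(5 + 4) - 5)*(-60) = (3*9 - 5)*(-60) = (27 - 5)*(-60) = 22*(-60) = -1320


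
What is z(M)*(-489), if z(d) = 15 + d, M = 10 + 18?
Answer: -21027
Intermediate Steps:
M = 28
z(M)*(-489) = (15 + 28)*(-489) = 43*(-489) = -21027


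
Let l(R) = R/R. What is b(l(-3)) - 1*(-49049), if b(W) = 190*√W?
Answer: 49239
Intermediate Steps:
l(R) = 1
b(l(-3)) - 1*(-49049) = 190*√1 - 1*(-49049) = 190*1 + 49049 = 190 + 49049 = 49239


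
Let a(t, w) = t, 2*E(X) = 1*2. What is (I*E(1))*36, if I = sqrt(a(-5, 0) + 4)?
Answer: 36*I ≈ 36.0*I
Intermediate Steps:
E(X) = 1 (E(X) = (1*2)/2 = (1/2)*2 = 1)
I
(I*E(1))*36 = (I*1)*36 = I*36 = 36*I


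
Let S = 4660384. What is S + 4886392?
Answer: 9546776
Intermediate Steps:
S + 4886392 = 4660384 + 4886392 = 9546776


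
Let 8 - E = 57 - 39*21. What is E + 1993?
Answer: 2763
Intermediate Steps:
E = 770 (E = 8 - (57 - 39*21) = 8 - (57 - 819) = 8 - 1*(-762) = 8 + 762 = 770)
E + 1993 = 770 + 1993 = 2763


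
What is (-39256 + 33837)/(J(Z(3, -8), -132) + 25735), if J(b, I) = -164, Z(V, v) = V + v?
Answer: -5419/25571 ≈ -0.21192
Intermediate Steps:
(-39256 + 33837)/(J(Z(3, -8), -132) + 25735) = (-39256 + 33837)/(-164 + 25735) = -5419/25571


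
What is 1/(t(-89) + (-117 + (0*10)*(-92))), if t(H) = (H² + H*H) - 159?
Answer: 1/15566 ≈ 6.4243e-5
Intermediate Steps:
t(H) = -159 + 2*H² (t(H) = (H² + H²) - 159 = 2*H² - 159 = -159 + 2*H²)
1/(t(-89) + (-117 + (0*10)*(-92))) = 1/((-159 + 2*(-89)²) + (-117 + (0*10)*(-92))) = 1/((-159 + 2*7921) + (-117 + 0*(-92))) = 1/((-159 + 15842) + (-117 + 0)) = 1/(15683 - 117) = 1/15566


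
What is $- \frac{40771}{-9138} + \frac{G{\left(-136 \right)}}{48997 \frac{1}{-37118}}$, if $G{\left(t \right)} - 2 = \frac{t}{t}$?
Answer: $\frac{980103835}{447734586} \approx 2.189$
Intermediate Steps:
$G{\left(t \right)} = 3$ ($G{\left(t \right)} = 2 + \frac{t}{t} = 2 + 1 = 3$)
$- \frac{40771}{-9138} + \frac{G{\left(-136 \right)}}{48997 \frac{1}{-37118}} = - \frac{40771}{-9138} + \frac{3}{48997 \frac{1}{-37118}} = \left(-40771\right) \left(- \frac{1}{9138}\right) + \frac{3}{48997 \left(- \frac{1}{37118}\right)} = \frac{40771}{9138} + \frac{3}{- \frac{48997}{37118}} = \frac{40771}{9138} + 3 \left(- \frac{37118}{48997}\right) = \frac{40771}{9138} - \frac{111354}{48997} = \frac{980103835}{447734586}$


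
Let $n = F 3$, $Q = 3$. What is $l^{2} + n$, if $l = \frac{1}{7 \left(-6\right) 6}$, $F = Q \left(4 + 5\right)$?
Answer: $\frac{5143825}{63504} \approx 81.0$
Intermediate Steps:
$F = 27$ ($F = 3 \left(4 + 5\right) = 3 \cdot 9 = 27$)
$l = - \frac{1}{252}$ ($l = \frac{1}{\left(-42\right) 6} = \frac{1}{-252} = - \frac{1}{252} \approx -0.0039683$)
$n = 81$ ($n = 27 \cdot 3 = 81$)
$l^{2} + n = \left(- \frac{1}{252}\right)^{2} + 81 = \frac{1}{63504} + 81 = \frac{5143825}{63504}$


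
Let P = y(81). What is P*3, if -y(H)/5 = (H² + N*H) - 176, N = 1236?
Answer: -1597515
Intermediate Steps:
y(H) = 880 - 6180*H - 5*H² (y(H) = -5*((H² + 1236*H) - 176) = -5*(-176 + H² + 1236*H) = 880 - 6180*H - 5*H²)
P = -532505 (P = 880 - 6180*81 - 5*81² = 880 - 500580 - 5*6561 = 880 - 500580 - 32805 = -532505)
P*3 = -532505*3 = -1597515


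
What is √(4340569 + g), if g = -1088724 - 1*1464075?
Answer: √1787770 ≈ 1337.1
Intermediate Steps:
g = -2552799 (g = -1088724 - 1464075 = -2552799)
√(4340569 + g) = √(4340569 - 2552799) = √1787770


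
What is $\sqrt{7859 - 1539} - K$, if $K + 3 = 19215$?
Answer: $-19212 + 4 \sqrt{395} \approx -19133.0$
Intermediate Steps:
$K = 19212$ ($K = -3 + 19215 = 19212$)
$\sqrt{7859 - 1539} - K = \sqrt{7859 - 1539} - 19212 = \sqrt{6320} - 19212 = 4 \sqrt{395} - 19212 = -19212 + 4 \sqrt{395}$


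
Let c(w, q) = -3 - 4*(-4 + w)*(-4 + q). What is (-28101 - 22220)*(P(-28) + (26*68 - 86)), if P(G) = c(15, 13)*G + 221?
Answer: -657947075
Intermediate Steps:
c(w, q) = -3 - 4*(-4 + q)*(-4 + w)
P(G) = 221 - 399*G (P(G) = (-67 + 16*13 + 16*15 - 4*13*15)*G + 221 = (-67 + 208 + 240 - 780)*G + 221 = -399*G + 221 = 221 - 399*G)
(-28101 - 22220)*(P(-28) + (26*68 - 86)) = (-28101 - 22220)*((221 - 399*(-28)) + (26*68 - 86)) = -50321*((221 + 11172) + (1768 - 86)) = -50321*(11393 + 1682) = -50321*13075 = -657947075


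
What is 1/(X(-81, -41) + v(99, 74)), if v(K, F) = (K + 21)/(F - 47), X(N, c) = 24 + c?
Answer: -9/113 ≈ -0.079646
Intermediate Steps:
v(K, F) = (21 + K)/(-47 + F)
1/(X(-81, -41) + v(99, 74)) = 1/((24 - 41) + (21 + 99)/(-47 + 74)) = 1/(-17 + 120/27) = 1/(-17 + (1/27)*120) = 1/(-17 + 40/9) = 1/(-113/9) = -9/113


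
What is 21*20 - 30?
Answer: 390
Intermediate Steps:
21*20 - 30 = 420 - 30 = 390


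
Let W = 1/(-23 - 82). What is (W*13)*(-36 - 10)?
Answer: 598/105 ≈ 5.6952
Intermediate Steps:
W = -1/105 (W = 1/(-105) = -1/105 ≈ -0.0095238)
(W*13)*(-36 - 10) = (-1/105*13)*(-36 - 10) = -13/105*(-46) = 598/105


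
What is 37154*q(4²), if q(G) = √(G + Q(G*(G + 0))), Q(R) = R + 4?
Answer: 74308*√69 ≈ 6.1725e+5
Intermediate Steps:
Q(R) = 4 + R
q(G) = √(4 + G + G²) (q(G) = √(G + (4 + G*(G + 0))) = √(G + (4 + G*G)) = √(G + (4 + G²)) = √(4 + G + G²))
37154*q(4²) = 37154*√(4 + 4² + (4²)²) = 37154*√(4 + 16 + 16²) = 37154*√(4 + 16 + 256) = 37154*√276 = 37154*(2*√69) = 74308*√69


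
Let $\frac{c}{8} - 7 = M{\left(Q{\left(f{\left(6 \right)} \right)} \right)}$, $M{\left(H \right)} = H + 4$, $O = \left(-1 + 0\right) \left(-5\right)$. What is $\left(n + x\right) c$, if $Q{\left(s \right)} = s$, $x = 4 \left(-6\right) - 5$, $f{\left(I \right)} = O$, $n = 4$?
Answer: $-3200$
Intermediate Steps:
$O = 5$ ($O = \left(-1\right) \left(-5\right) = 5$)
$f{\left(I \right)} = 5$
$x = -29$ ($x = -24 - 5 = -29$)
$M{\left(H \right)} = 4 + H$
$c = 128$ ($c = 56 + 8 \left(4 + 5\right) = 56 + 8 \cdot 9 = 56 + 72 = 128$)
$\left(n + x\right) c = \left(4 - 29\right) 128 = \left(-25\right) 128 = -3200$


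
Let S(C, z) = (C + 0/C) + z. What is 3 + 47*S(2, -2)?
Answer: 3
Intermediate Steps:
S(C, z) = C + z (S(C, z) = (C + 0) + z = C + z)
3 + 47*S(2, -2) = 3 + 47*(2 - 2) = 3 + 47*0 = 3 + 0 = 3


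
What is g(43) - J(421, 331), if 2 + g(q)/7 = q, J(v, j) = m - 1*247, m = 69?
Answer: 465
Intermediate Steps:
J(v, j) = -178 (J(v, j) = 69 - 1*247 = 69 - 247 = -178)
g(q) = -14 + 7*q
g(43) - J(421, 331) = (-14 + 7*43) - 1*(-178) = (-14 + 301) + 178 = 287 + 178 = 465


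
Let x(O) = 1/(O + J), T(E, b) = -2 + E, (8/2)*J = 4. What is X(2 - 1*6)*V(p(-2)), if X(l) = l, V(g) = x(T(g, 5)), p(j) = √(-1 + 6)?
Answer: -1 - √5 ≈ -3.2361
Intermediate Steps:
J = 1 (J = (¼)*4 = 1)
p(j) = √5
x(O) = 1/(1 + O) (x(O) = 1/(O + 1) = 1/(1 + O))
V(g) = 1/(-1 + g) (V(g) = 1/(1 + (-2 + g)) = 1/(-1 + g))
X(2 - 1*6)*V(p(-2)) = (2 - 1*6)/(-1 + √5) = (2 - 6)/(-1 + √5) = -4/(-1 + √5)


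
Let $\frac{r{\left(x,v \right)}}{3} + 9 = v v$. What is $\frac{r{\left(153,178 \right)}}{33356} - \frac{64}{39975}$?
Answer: $\frac{3796489591}{1333406100} \approx 2.8472$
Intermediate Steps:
$r{\left(x,v \right)} = -27 + 3 v^{2}$ ($r{\left(x,v \right)} = -27 + 3 v v = -27 + 3 v^{2}$)
$\frac{r{\left(153,178 \right)}}{33356} - \frac{64}{39975} = \frac{-27 + 3 \cdot 178^{2}}{33356} - \frac{64}{39975} = \left(-27 + 3 \cdot 31684\right) \frac{1}{33356} - \frac{64}{39975} = \left(-27 + 95052\right) \frac{1}{33356} - \frac{64}{39975} = 95025 \cdot \frac{1}{33356} - \frac{64}{39975} = \frac{95025}{33356} - \frac{64}{39975} = \frac{3796489591}{1333406100}$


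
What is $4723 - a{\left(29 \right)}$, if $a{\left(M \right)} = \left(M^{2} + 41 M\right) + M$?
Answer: $2664$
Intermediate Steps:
$a{\left(M \right)} = M^{2} + 42 M$
$4723 - a{\left(29 \right)} = 4723 - 29 \left(42 + 29\right) = 4723 - 29 \cdot 71 = 4723 - 2059 = 2664$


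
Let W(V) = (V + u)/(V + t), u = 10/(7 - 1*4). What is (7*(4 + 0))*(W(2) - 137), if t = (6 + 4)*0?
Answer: -11284/3 ≈ -3761.3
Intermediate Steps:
u = 10/3 (u = 10/(7 - 4) = 10/3 ≈ 3.3333)
t = 0 (t = 10*0 = 0)
W(V) = (10/3 + V)/V (W(V) = (V + 10/3)/(V + 0) = (10/3 + V)/V)
(7*(4 + 0))*(W(2) - 137) = (7*(4 + 0))*((10/3 + 2)/2 - 137) = (7*4)*((1/2)*(16/3) - 137) = 28*(8/3 - 137) = 28*(-403/3) = -11284/3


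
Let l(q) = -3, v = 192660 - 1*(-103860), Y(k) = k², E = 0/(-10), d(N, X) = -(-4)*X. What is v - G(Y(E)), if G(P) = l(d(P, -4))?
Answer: 296523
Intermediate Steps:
d(N, X) = 4*X
E = 0 (E = 0*(-⅒) = 0)
v = 296520 (v = 192660 + 103860 = 296520)
G(P) = -3
v - G(Y(E)) = 296520 - 1*(-3) = 296520 + 3 = 296523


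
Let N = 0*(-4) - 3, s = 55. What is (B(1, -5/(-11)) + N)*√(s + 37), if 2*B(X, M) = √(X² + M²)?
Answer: √23*(-66 + √146)/11 ≈ -23.507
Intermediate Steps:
N = -3 (N = 0 - 3 = -3)
B(X, M) = √(M² + X²)/2 (B(X, M) = √(X² + M²)/2 = √(M² + X²)/2)
(B(1, -5/(-11)) + N)*√(s + 37) = (√((-5/(-11))² + 1²)/2 - 3)*√(55 + 37) = (√((-5*(-1/11))² + 1)/2 - 3)*√92 = (√((5/11)² + 1)/2 - 3)*(2*√23) = (√(25/121 + 1)/2 - 3)*(2*√23) = (√(146/121)/2 - 3)*(2*√23) = ((√146/11)/2 - 3)*(2*√23) = (√146/22 - 3)*(2*√23) = (-3 + √146/22)*(2*√23) = 2*√23*(-3 + √146/22)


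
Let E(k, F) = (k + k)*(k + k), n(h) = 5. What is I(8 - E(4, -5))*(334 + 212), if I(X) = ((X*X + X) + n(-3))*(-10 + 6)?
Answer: -6737640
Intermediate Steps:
E(k, F) = 4*k² (E(k, F) = (2*k)*(2*k) = 4*k²)
I(X) = -20 - 4*X - 4*X² (I(X) = ((X*X + X) + 5)*(-10 + 6) = ((X² + X) + 5)*(-4) = ((X + X²) + 5)*(-4) = (5 + X + X²)*(-4) = -20 - 4*X - 4*X²)
I(8 - E(4, -5))*(334 + 212) = (-20 - 4*(8 - 4*4²) - 4*(8 - 4*4²)²)*(334 + 212) = (-20 - 4*(8 - 4*16) - 4*(8 - 4*16)²)*546 = (-20 - 4*(8 - 1*64) - 4*(8 - 1*64)²)*546 = (-20 - 4*(8 - 64) - 4*(8 - 64)²)*546 = (-20 - 4*(-56) - 4*(-56)²)*546 = (-20 + 224 - 4*3136)*546 = (-20 + 224 - 12544)*546 = -12340*546 = -6737640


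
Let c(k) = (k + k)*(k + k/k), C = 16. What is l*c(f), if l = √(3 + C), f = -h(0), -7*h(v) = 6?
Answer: 156*√19/49 ≈ 13.877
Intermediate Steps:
h(v) = -6/7 (h(v) = -⅐*6 = -6/7)
f = 6/7 (f = -1*(-6/7) = 6/7 ≈ 0.85714)
c(k) = 2*k*(1 + k) (c(k) = (2*k)*(k + 1) = (2*k)*(1 + k) = 2*k*(1 + k))
l = √19 (l = √(3 + 16) = √19 ≈ 4.3589)
l*c(f) = √19*(2*(6/7)*(1 + 6/7)) = √19*(2*(6/7)*(13/7)) = √19*(156/49) = 156*√19/49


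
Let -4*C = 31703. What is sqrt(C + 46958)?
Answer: sqrt(156129)/2 ≈ 197.57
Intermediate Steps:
C = -31703/4 (C = -1/4*31703 = -31703/4 ≈ -7925.8)
sqrt(C + 46958) = sqrt(-31703/4 + 46958) = sqrt(156129/4) = sqrt(156129)/2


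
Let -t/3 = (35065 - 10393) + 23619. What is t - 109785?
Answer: -254658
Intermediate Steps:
t = -144873 (t = -3*((35065 - 10393) + 23619) = -3*(24672 + 23619) = -3*48291 = -144873)
t - 109785 = -144873 - 109785 = -254658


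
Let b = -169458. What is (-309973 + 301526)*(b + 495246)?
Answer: -2751931236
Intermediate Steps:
(-309973 + 301526)*(b + 495246) = (-309973 + 301526)*(-169458 + 495246) = -8447*325788 = -2751931236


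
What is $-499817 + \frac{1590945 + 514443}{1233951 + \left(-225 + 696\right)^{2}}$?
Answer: $- \frac{60635623723}{121316} \approx -4.9982 \cdot 10^{5}$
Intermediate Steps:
$-499817 + \frac{1590945 + 514443}{1233951 + \left(-225 + 696\right)^{2}} = -499817 + \frac{2105388}{1233951 + 471^{2}} = -499817 + \frac{2105388}{1233951 + 221841} = -499817 + \frac{2105388}{1455792} = -499817 + 2105388 \cdot \frac{1}{1455792} = -499817 + \frac{175449}{121316} = - \frac{60635623723}{121316}$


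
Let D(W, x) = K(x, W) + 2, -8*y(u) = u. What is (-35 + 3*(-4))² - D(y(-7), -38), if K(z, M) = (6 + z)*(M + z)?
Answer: 1019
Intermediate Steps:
y(u) = -u/8
D(W, x) = 2 + x² + 6*W + 6*x + W*x (D(W, x) = (x² + 6*W + 6*x + W*x) + 2 = 2 + x² + 6*W + 6*x + W*x)
(-35 + 3*(-4))² - D(y(-7), -38) = (-35 + 3*(-4))² - (2 + (-38)² + 6*(-⅛*(-7)) + 6*(-38) - ⅛*(-7)*(-38)) = (-35 - 12)² - (2 + 1444 + 6*(7/8) - 228 + (7/8)*(-38)) = (-47)² - (2 + 1444 + 21/4 - 228 - 133/4) = 2209 - 1*1190 = 2209 - 1190 = 1019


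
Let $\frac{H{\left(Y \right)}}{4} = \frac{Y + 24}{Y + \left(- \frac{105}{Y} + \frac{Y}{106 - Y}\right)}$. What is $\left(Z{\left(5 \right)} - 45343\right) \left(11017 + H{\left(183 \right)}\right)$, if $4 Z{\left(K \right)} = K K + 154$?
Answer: $- \frac{1688879821914121}{3382772} \approx -4.9926 \cdot 10^{8}$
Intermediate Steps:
$Z{\left(K \right)} = \frac{77}{2} + \frac{K^{2}}{4}$ ($Z{\left(K \right)} = \frac{K K + 154}{4} = \frac{K^{2} + 154}{4} = \frac{154 + K^{2}}{4} = \frac{77}{2} + \frac{K^{2}}{4}$)
$H{\left(Y \right)} = \frac{4 \left(24 + Y\right)}{Y - \frac{105}{Y} + \frac{Y}{106 - Y}}$ ($H{\left(Y \right)} = 4 \frac{Y + 24}{Y + \left(- \frac{105}{Y} + \frac{Y}{106 - Y}\right)} = 4 \frac{24 + Y}{Y - \frac{105}{Y} + \frac{Y}{106 - Y}} = \frac{4 \left(24 + Y\right)}{Y - \frac{105}{Y} + \frac{Y}{106 - Y}}$)
$\left(Z{\left(5 \right)} - 45343\right) \left(11017 + H{\left(183 \right)}\right) = \left(\left(\frac{77}{2} + \frac{5^{2}}{4}\right) - 45343\right) \left(11017 + 4 \cdot 183 \frac{1}{11130 + 183^{3} - 107 \cdot 183^{2} - 19215} \left(-2544 + 183^{2} - 15006\right)\right) = \left(\left(\frac{77}{2} + \frac{1}{4} \cdot 25\right) - 45343\right) \left(11017 + 4 \cdot 183 \frac{1}{11130 + 6128487 - 3583323 - 19215} \left(-2544 + 33489 - 15006\right)\right) = \left(\left(\frac{77}{2} + \frac{25}{4}\right) - 45343\right) \left(11017 + 4 \cdot 183 \frac{1}{11130 + 6128487 - 3583323 - 19215} \cdot 15939\right) = \left(\frac{179}{4} - 45343\right) \left(11017 + 4 \cdot 183 \cdot \frac{1}{2537079} \cdot 15939\right) = - \frac{181193 \left(11017 + 4 \cdot 183 \cdot \frac{1}{2537079} \cdot 15939\right)}{4} = - \frac{181193 \left(11017 + \frac{3889116}{845693}\right)}{4} = \left(- \frac{181193}{4}\right) \frac{9320888897}{845693} = - \frac{1688879821914121}{3382772}$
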